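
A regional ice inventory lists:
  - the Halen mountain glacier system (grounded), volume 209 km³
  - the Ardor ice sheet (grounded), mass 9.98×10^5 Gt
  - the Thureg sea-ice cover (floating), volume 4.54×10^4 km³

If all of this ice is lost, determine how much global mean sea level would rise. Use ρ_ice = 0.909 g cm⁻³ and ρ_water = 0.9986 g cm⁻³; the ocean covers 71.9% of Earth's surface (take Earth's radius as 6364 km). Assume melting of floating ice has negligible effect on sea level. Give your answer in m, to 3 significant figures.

≈ 2.73 m

Halen: 209 km³ × (909/998.6) = 190.2 km³ of water.
Ardor: 9.98×10^5 Gt = 9.980×10^17 kg; dividing by ρ_w = 0.9986 g cm⁻³ = 998.6 kg m⁻³ gives 9.994×10^14 m³ of water.
The Thureg sea-ice cover is floating and already displaces its own weight of water, so its melt adds essentially nothing to sea level.
Total added water ≈ 9.996×10^14 m³ over 3.66×10^14 m² → Δh = 2.73 m.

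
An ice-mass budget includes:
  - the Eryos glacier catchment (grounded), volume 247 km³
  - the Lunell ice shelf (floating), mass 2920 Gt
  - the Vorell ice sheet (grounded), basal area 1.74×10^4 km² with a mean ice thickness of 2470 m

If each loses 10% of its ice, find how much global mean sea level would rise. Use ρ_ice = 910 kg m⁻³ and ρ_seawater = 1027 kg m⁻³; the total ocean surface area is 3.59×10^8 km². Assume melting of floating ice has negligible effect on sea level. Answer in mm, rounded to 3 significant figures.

Eryos: 0.1 × 247 km³ × (910/1027) = 21.89 km³ of water.
The Lunell ice shelf is floating and already displaces its own weight of water, so its melt adds essentially nothing to sea level.
Vorell: ice volume = 1.74×10^4 km² × 2470 m = 4.298×10^4 km³; 0.1 × 4.298×10^4 × (910/1027) = 3808 km³ of water.
Total added water ≈ 3.830×10^12 m³ over 3.59×10^14 m² → Δh = 0.0107 m = 10.7 mm.

≈ 10.7 mm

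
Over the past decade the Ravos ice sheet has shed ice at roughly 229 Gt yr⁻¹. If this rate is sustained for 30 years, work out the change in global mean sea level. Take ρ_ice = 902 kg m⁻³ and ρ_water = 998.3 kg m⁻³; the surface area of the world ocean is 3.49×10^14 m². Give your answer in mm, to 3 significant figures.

≈ 19.7 mm

Total mass lost = 229 Gt/yr × 30 yr = 6870 Gt = 6.870×10^15 kg.
ρ_w = 998.3 kg m⁻³, so water volume = 6.870×10^15 / 998.3 = 6.882×10^12 m³.
Δh = 6.882×10^12 / 3.49×10^14 = 0.0197 m = 19.7 mm.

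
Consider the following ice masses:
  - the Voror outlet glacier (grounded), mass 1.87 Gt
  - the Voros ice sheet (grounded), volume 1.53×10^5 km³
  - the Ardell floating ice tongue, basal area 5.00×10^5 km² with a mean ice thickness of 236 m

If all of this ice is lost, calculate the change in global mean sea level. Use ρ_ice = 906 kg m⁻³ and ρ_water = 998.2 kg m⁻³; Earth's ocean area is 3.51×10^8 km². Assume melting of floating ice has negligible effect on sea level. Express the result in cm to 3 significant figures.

≈ 39.6 cm

Voror: 1.87 Gt = 1.870×10^12 kg; dividing by ρ_w = 998.2 kg m⁻³ gives 1.873×10^9 m³ of water.
Voros: 1.53×10^5 km³ × (906/998.2) = 1.389×10^5 km³ of water.
The Ardell floating ice tongue is floating and already displaces its own weight of water, so its melt adds essentially nothing to sea level.
Total added water ≈ 1.389×10^14 m³ over 3.51×10^14 m² → Δh = 0.396 m = 39.6 cm.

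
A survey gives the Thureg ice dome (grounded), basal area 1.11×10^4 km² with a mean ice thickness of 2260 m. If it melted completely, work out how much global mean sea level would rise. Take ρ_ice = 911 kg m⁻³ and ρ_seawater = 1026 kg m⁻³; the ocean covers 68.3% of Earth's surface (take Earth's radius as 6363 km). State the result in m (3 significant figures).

≈ 0.0641 m

Thureg: ice volume = 1.11×10^4 km² × 2260 m = 2.509×10^4 km³; 2.509×10^4 × (911/1026) = 2.227×10^4 km³ of water.
Spread over 3.47×10^14 m² of ocean, Δh = 2.227×10^13 / 3.47×10^14 = 0.0641 m.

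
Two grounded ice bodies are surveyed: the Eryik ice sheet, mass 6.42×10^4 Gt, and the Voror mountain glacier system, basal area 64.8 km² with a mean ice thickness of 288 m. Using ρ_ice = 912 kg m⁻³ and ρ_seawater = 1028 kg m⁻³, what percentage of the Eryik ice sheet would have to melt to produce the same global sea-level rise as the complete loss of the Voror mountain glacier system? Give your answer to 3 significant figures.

≈ 0.0265 %

Equal sea-level rise means equal mass of meltwater, i.e. equal mass of ice lost.
Ice mass of Voror: 1.702×10^13 kg; ice mass of Eryik: 6.420×10^16 kg.
Fraction required = 1.702×10^13 / 6.420×10^16 = 2.65×10^-4 → 0.0265 %.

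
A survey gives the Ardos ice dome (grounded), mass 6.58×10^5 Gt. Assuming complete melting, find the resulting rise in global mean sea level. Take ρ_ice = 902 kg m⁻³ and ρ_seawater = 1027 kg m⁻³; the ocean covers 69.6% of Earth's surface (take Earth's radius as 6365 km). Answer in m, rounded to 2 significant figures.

Ardos: 6.58×10^5 Gt = 6.580×10^17 kg; dividing by ρ_w = 1027 kg m⁻³ gives 6.407×10^14 m³ of water.
Spread over 3.54×10^14 m² of ocean, Δh = 6.407×10^14 / 3.54×10^14 = 1.81 m.

≈ 1.8 m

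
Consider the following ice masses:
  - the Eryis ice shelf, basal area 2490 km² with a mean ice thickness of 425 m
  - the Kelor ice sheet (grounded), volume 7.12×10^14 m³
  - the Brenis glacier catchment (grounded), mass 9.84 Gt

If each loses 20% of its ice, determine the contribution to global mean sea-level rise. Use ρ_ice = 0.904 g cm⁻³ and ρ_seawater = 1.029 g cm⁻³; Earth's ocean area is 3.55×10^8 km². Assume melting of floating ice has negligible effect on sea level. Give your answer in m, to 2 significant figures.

≈ 0.35 m

The Eryis ice shelf is floating and already displaces its own weight of water, so its melt adds essentially nothing to sea level.
Kelor: 0.2 × 7.12×10^14 m³ × (904/1029) = 1.251×10^14 m³ of water.
Brenis: 0.2 × 9.84 Gt = 1.968×10^12 kg; dividing by ρ_w = 1.029 g cm⁻³ = 1029 kg m⁻³ gives 1.913×10^9 m³ of water.
Total added water ≈ 1.251×10^14 m³ over 3.55×10^14 m² → Δh = 0.352 m.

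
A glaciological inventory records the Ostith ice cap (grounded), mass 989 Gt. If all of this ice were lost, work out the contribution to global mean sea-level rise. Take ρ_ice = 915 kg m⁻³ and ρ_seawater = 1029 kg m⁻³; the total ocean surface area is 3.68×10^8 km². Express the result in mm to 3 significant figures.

Ostith: 989 Gt = 9.890×10^14 kg; dividing by ρ_w = 1029 kg m⁻³ gives 9.611×10^11 m³ of water.
Spread over 3.68×10^14 m² of ocean, Δh = 9.611×10^11 / 3.68×10^14 = 2.61×10^-3 m = 2.61 mm.

≈ 2.61 mm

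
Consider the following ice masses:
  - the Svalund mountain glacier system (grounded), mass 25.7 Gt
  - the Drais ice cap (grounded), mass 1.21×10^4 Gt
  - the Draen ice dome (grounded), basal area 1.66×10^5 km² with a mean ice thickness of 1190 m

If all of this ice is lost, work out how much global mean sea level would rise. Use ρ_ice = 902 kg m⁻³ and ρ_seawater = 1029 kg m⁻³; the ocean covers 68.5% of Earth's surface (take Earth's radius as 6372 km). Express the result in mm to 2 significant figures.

Svalund: 25.7 Gt = 2.570×10^13 kg; dividing by ρ_w = 1029 kg m⁻³ gives 2.498×10^10 m³ of water.
Drais: 1.21×10^4 Gt = 1.210×10^16 kg; dividing by ρ_w = 1029 kg m⁻³ gives 1.176×10^13 m³ of water.
Draen: ice volume = 1.66×10^5 km² × 1190 m = 1.975×10^5 km³; 1.975×10^5 × (902/1029) = 1.732×10^5 km³ of water.
Total added water ≈ 1.849×10^14 m³ over 3.50×10^14 m² → Δh = 0.529 m = 530 mm.

≈ 530 mm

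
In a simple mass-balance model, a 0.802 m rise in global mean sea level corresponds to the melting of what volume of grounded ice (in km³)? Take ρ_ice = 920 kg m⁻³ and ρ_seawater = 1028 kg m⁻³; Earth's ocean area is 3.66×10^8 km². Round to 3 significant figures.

≈ 3.28×10^5 km³

Required water volume = Δh × A = 0.802 m × 3.66×10^14 m² = 2.935×10^14 m³ = 2.935×10^5 km³.
Ice volume = water volume × ρ_w/ρ_ice = 2.935×10^5 × 1028/920 = 3.28×10^5 km³.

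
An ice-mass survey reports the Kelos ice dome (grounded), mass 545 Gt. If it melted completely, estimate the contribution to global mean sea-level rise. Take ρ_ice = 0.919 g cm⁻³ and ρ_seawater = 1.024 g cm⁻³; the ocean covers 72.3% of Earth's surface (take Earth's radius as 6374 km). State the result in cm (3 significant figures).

Kelos: 545 Gt = 5.450×10^14 kg; dividing by ρ_w = 1.024 g cm⁻³ = 1024 kg m⁻³ gives 5.322×10^11 m³ of water.
Spread over 3.69×10^14 m² of ocean, Δh = 5.322×10^11 / 3.69×10^14 = 1.44×10^-3 m = 0.144 cm.

≈ 0.144 cm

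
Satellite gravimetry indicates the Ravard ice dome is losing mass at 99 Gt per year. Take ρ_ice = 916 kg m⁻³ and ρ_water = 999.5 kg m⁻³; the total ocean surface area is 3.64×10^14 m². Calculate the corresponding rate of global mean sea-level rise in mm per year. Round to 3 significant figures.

ρ_w = 999.5 kg m⁻³. Annual water volume added = 99 Gt / ρ_w = 9.900×10^13 kg / 999.5 kg m⁻³ = 9.905×10^10 m³.
Δh per year = 9.905×10^10 / 3.64×10^14 = 2.72×10^-4 m = 0.272 mm.

≈ 0.272 mm/yr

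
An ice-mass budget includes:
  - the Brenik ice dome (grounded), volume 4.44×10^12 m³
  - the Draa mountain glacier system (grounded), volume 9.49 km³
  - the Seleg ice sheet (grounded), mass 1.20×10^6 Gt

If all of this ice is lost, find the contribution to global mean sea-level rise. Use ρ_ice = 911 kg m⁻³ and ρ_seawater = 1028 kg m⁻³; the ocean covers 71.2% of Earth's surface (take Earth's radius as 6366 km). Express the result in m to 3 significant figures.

Brenik: 4.44×10^12 m³ × (911/1028) = 3.935×10^12 m³ of water.
Draa: 9.49 km³ × (911/1028) = 8.410 km³ of water.
Seleg: 1.20×10^6 Gt = 1.200×10^18 kg; dividing by ρ_w = 1028 kg m⁻³ gives 1.167×10^15 m³ of water.
Total added water ≈ 1.171×10^15 m³ over 3.63×10^14 m² → Δh = 3.23 m.

≈ 3.23 m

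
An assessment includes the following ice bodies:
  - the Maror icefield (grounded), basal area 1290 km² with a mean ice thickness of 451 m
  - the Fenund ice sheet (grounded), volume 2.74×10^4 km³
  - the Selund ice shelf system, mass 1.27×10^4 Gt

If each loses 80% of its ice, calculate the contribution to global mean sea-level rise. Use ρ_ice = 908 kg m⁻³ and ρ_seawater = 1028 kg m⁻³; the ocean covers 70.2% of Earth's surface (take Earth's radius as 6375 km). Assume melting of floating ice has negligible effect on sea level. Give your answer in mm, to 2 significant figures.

Maror: ice volume = 1290 km² × 451 m = 581.8 km³; 0.8 × 581.8 × (908/1028) = 411.1 km³ of water.
Fenund: 0.8 × 2.74×10^4 km³ × (908/1028) = 1.936×10^4 km³ of water.
The Selund ice shelf system is floating and already displaces its own weight of water, so its melt adds essentially nothing to sea level.
Total added water ≈ 1.977×10^13 m³ over 3.59×10^14 m² → Δh = 0.0552 m = 55 mm.

≈ 55 mm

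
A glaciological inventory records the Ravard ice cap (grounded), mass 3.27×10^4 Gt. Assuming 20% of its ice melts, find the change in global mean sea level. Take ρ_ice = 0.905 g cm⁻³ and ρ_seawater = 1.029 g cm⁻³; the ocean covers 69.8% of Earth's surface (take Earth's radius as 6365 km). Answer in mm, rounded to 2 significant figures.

≈ 18 mm

Ravard: 0.2 × 3.27×10^4 Gt = 6.540×10^15 kg; dividing by ρ_w = 1.029 g cm⁻³ = 1029 kg m⁻³ gives 6.356×10^12 m³ of water.
Spread over 3.55×10^14 m² of ocean, Δh = 6.356×10^12 / 3.55×10^14 = 0.0179 m = 18 mm.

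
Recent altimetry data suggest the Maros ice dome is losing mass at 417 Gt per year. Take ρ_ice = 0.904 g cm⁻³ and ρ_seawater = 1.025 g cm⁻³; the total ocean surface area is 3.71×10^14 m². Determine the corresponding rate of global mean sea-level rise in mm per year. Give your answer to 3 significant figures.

≈ 1.10 mm/yr

ρ_w = 1.025 g cm⁻³ = 1025 kg m⁻³. Annual water volume added = 417 Gt / ρ_w = 4.170×10^14 kg / 1025 kg m⁻³ = 4.068×10^11 m³.
Δh per year = 4.068×10^11 / 3.71×10^14 = 1.10×10^-3 m = 1.10 mm.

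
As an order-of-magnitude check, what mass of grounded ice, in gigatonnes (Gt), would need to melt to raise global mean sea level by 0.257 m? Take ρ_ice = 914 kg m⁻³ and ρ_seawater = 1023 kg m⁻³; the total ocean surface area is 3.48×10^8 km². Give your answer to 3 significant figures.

≈ 9.15×10^4 Gt

Required water volume = Δh × A = 0.257 m × 3.48×10^14 m² = 8.944×10^13 m³.
ρ_w = 1023 kg m⁻³, so the mass of water = 8.944×10^13 m³ × 1023 kg m⁻³ = 9.149×10^16 kg = 9.15×10^4 Gt (and the same mass of ice, by conservation).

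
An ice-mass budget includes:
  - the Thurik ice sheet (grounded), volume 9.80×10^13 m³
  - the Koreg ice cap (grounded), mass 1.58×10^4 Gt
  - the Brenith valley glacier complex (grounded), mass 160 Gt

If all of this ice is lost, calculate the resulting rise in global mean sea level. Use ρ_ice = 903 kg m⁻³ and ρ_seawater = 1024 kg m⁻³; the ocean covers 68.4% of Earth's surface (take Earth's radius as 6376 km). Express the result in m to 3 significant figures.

Thurik: 9.80×10^13 m³ × (903/1024) = 8.642×10^13 m³ of water.
Koreg: 1.58×10^4 Gt = 1.580×10^16 kg; dividing by ρ_w = 1024 kg m⁻³ gives 1.543×10^13 m³ of water.
Brenith: 160 Gt = 1.600×10^14 kg; dividing by ρ_w = 1024 kg m⁻³ gives 1.562×10^11 m³ of water.
Total added water ≈ 1.020×10^14 m³ over 3.49×10^14 m² → Δh = 0.292 m.

≈ 0.292 m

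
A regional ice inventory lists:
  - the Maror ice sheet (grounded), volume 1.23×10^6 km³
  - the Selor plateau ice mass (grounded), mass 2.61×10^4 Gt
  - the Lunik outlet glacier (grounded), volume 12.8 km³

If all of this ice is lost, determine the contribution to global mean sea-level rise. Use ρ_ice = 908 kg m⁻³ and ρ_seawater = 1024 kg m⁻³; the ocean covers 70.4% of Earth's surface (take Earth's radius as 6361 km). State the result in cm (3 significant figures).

≈ 312 cm

Maror: 1.23×10^6 km³ × (908/1024) = 1.091×10^6 km³ of water.
Selor: 2.61×10^4 Gt = 2.610×10^16 kg; dividing by ρ_w = 1024 kg m⁻³ gives 2.549×10^13 m³ of water.
Lunik: 12.8 km³ × (908/1024) = 11.35 km³ of water.
Total added water ≈ 1.116×10^15 m³ over 3.58×10^14 m² → Δh = 3.12 m = 312 cm.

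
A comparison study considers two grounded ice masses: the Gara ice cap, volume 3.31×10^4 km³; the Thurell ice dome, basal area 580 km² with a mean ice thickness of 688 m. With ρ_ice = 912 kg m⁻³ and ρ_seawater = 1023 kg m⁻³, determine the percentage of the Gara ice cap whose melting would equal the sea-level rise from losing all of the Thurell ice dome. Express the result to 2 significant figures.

Equal sea-level rise means equal mass of meltwater, i.e. equal mass of ice lost.
Ice mass of Thurell: 3.639×10^14 kg; ice mass of Gara: 3.019×10^16 kg.
Fraction required = 3.639×10^14 / 3.019×10^16 = 0.0121 → 1.2 %.

≈ 1.2 %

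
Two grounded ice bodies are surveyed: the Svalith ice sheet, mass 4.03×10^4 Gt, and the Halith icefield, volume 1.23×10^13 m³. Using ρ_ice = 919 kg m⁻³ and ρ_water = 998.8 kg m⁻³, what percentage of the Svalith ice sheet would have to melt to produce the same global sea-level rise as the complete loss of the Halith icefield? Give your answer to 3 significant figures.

≈ 28.0 %

Equal sea-level rise means equal mass of meltwater, i.e. equal mass of ice lost.
Ice mass of Halith: 1.130×10^16 kg; ice mass of Svalith: 4.030×10^16 kg.
Fraction required = 1.130×10^16 / 4.030×10^16 = 0.280 → 28.0 %.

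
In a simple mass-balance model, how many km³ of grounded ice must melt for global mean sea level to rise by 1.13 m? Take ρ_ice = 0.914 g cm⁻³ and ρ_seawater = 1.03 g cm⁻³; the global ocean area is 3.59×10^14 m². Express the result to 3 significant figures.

Required water volume = Δh × A = 1.13 m × 3.59×10^14 m² = 4.057×10^14 m³ = 4.057×10^5 km³.
Ice volume = water volume × ρ_w/ρ_ice = 4.057×10^5 × 1030/914 = 4.57×10^5 km³.

≈ 4.57×10^5 km³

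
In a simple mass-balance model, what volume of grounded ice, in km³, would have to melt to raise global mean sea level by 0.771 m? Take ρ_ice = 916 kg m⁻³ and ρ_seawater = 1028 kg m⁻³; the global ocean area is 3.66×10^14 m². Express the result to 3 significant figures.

Required water volume = Δh × A = 0.771 m × 3.66×10^14 m² = 2.822×10^14 m³ = 2.822×10^5 km³.
Ice volume = water volume × ρ_w/ρ_ice = 2.822×10^5 × 1028/916 = 3.17×10^5 km³.

≈ 3.17×10^5 km³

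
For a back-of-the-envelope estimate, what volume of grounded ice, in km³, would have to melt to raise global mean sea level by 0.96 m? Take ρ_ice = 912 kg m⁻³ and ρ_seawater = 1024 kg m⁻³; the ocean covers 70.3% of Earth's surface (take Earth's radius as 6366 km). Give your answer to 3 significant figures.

Required water volume = Δh × A = 0.96 m × 3.58×10^14 m² = 3.437×10^14 m³ = 3.437×10^5 km³.
Ice volume = water volume × ρ_w/ρ_ice = 3.437×10^5 × 1024/912 = 3.86×10^5 km³.

≈ 3.86×10^5 km³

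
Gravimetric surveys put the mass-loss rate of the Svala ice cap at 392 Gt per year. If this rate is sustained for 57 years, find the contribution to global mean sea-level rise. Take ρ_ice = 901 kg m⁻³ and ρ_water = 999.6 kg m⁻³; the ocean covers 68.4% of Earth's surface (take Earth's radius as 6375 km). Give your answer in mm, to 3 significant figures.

≈ 64.0 mm

Total mass lost = 392 Gt/yr × 57 yr = 2.234×10^4 Gt = 2.234×10^16 kg.
ρ_w = 999.6 kg m⁻³, so water volume = 2.234×10^16 / 999.6 = 2.235×10^13 m³.
Δh = 2.235×10^13 / 3.49×10^14 = 0.0640 m = 64.0 mm.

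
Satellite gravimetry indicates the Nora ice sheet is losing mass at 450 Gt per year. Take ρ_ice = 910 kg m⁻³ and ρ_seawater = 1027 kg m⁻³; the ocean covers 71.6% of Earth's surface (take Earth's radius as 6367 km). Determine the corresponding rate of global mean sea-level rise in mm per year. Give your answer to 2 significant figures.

≈ 1.2 mm/yr

ρ_w = 1027 kg m⁻³. Annual water volume added = 450 Gt / ρ_w = 4.500×10^14 kg / 1027 kg m⁻³ = 4.382×10^11 m³.
Δh per year = 4.382×10^11 / 3.65×10^14 = 1.20×10^-3 m = 1.2 mm.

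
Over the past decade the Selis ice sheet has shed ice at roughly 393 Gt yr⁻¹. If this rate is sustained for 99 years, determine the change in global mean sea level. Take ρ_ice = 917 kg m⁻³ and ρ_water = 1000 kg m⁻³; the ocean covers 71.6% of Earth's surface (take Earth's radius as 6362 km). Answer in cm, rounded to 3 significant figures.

≈ 10.7 cm

Total mass lost = 393 Gt/yr × 99 yr = 3.891×10^4 Gt = 3.891×10^16 kg.
ρ_w = 1000 kg m⁻³, so water volume = 3.891×10^16 / 1000 = 3.891×10^13 m³.
Δh = 3.891×10^13 / 3.64×10^14 = 0.107 m = 10.7 cm.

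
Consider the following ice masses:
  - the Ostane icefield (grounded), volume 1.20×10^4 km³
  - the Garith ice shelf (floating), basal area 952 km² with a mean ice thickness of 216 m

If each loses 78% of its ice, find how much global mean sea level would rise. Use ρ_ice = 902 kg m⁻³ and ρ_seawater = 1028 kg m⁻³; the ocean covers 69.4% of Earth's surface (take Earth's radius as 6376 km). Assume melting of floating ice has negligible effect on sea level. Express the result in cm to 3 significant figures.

≈ 2.32 cm

Ostane: 0.78 × 1.20×10^4 km³ × (902/1028) = 8213 km³ of water.
The Garith ice shelf is floating and already displaces its own weight of water, so its melt adds essentially nothing to sea level.
Total added water ≈ 8.213×10^12 m³ over 3.55×10^14 m² → Δh = 0.0232 m = 2.32 cm.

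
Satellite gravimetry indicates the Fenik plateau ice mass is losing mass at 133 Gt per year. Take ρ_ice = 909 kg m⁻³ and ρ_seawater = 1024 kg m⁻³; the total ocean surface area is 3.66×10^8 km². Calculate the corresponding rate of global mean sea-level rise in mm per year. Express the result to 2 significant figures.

≈ 0.35 mm/yr

ρ_w = 1024 kg m⁻³. Annual water volume added = 133 Gt / ρ_w = 1.330×10^14 kg / 1024 kg m⁻³ = 1.299×10^11 m³.
Δh per year = 1.299×10^11 / 3.66×10^14 = 3.55×10^-4 m = 0.35 mm.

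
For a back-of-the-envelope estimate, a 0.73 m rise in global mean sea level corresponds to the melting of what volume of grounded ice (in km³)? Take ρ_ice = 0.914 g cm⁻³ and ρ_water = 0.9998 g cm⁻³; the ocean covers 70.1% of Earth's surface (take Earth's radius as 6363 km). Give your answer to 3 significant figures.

≈ 2.85×10^5 km³

Required water volume = Δh × A = 0.73 m × 3.57×10^14 m² = 2.604×10^14 m³ = 2.604×10^5 km³.
Ice volume = water volume × ρ_w/ρ_ice = 2.604×10^5 × 999.8/914 = 2.85×10^5 km³.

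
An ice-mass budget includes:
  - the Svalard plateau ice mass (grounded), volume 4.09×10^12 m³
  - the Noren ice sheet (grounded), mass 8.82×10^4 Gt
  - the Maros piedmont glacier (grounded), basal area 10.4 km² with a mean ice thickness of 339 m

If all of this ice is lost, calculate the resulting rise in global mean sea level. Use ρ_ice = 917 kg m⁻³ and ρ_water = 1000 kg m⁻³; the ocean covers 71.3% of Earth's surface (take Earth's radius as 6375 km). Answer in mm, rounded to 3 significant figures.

≈ 253 mm

Svalard: 4.09×10^12 m³ × (917/1000) = 3.751×10^12 m³ of water.
Noren: 8.82×10^4 Gt = 8.820×10^16 kg; dividing by ρ_w = 1000 kg m⁻³ gives 8.820×10^13 m³ of water.
Maros: ice volume = 10.4 km² × 339 m = 3.526 km³; 3.526 × (917/1000) = 3.233 km³ of water.
Total added water ≈ 9.195×10^13 m³ over 3.64×10^14 m² → Δh = 0.253 m = 253 mm.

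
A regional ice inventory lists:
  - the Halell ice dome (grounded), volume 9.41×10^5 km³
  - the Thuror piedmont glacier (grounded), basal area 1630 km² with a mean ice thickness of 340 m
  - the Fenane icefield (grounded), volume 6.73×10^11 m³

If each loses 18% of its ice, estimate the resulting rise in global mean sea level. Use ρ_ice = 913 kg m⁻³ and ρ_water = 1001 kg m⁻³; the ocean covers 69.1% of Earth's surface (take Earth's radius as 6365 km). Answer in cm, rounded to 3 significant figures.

Halell: 0.18 × 9.41×10^5 km³ × (913/1001) = 1.545×10^5 km³ of water.
Thuror: ice volume = 1630 km² × 340 m = 554.2 km³; 0.18 × 554.2 × (913/1001) = 90.99 km³ of water.
Fenane: 0.18 × 6.73×10^11 m³ × (913/1001) = 1.105×10^11 m³ of water.
Total added water ≈ 1.547×10^14 m³ over 3.52×10^14 m² → Δh = 0.440 m = 44.0 cm.

≈ 44.0 cm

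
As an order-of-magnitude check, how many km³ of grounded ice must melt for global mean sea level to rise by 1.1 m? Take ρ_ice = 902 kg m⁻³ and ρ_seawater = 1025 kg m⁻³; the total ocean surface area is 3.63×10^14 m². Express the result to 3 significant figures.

≈ 4.54×10^5 km³

Required water volume = Δh × A = 1.1 m × 3.63×10^14 m² = 3.993×10^14 m³ = 3.993×10^5 km³.
Ice volume = water volume × ρ_w/ρ_ice = 3.993×10^5 × 1025/902 = 4.54×10^5 km³.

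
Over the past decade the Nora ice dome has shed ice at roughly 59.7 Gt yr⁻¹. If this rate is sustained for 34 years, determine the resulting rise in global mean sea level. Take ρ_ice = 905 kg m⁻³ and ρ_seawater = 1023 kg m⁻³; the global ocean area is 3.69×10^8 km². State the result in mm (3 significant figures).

Total mass lost = 59.7 Gt/yr × 34 yr = 2030 Gt = 2.030×10^15 kg.
ρ_w = 1023 kg m⁻³, so water volume = 2.030×10^15 / 1023 = 1.984×10^12 m³.
Δh = 1.984×10^12 / 3.69×10^14 = 5.38×10^-3 m = 5.38 mm.

≈ 5.38 mm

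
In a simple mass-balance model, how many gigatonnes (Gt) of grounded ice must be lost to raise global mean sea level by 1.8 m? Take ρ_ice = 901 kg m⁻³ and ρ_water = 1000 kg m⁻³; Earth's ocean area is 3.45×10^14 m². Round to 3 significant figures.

Required water volume = Δh × A = 1.8 m × 3.45×10^14 m² = 6.210×10^14 m³.
ρ_w = 1000 kg m⁻³, so the mass of water = 6.210×10^14 m³ × 1000 kg m⁻³ = 6.210×10^17 kg = 6.21×10^5 Gt (and the same mass of ice, by conservation).

≈ 6.21×10^5 Gt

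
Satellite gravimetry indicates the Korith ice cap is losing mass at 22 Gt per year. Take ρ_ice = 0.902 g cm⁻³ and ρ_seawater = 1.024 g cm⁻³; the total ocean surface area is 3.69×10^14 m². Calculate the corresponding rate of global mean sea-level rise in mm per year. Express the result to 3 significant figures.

≈ 0.0582 mm/yr

ρ_w = 1.024 g cm⁻³ = 1024 kg m⁻³. Annual water volume added = 22 Gt / ρ_w = 2.200×10^13 kg / 1024 kg m⁻³ = 2.148×10^10 m³.
Δh per year = 2.148×10^10 / 3.69×10^14 = 5.82×10^-5 m = 0.0582 mm.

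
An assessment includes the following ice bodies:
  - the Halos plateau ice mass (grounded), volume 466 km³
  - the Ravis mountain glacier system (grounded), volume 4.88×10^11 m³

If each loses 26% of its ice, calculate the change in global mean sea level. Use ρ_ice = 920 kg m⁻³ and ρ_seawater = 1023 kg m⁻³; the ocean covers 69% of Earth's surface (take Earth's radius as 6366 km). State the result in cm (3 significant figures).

Halos: 0.26 × 466 km³ × (920/1023) = 109.0 km³ of water.
Ravis: 0.26 × 4.88×10^11 m³ × (920/1023) = 1.141×10^11 m³ of water.
Total added water ≈ 2.231×10^11 m³ over 3.51×10^14 m² → Δh = 6.35×10^-4 m = 0.0635 cm.

≈ 0.0635 cm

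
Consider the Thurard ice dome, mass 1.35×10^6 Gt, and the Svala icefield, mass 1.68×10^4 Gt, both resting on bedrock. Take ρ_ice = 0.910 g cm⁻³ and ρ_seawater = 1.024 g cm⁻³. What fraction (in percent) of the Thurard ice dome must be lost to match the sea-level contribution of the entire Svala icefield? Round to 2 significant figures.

≈ 1.2 %

Equal sea-level rise means equal mass of meltwater, i.e. equal mass of ice lost.
Ice mass of Svala: 1.680×10^16 kg; ice mass of Thurard: 1.350×10^18 kg.
Fraction required = 1.680×10^16 / 1.350×10^18 = 0.0124 → 1.2 %.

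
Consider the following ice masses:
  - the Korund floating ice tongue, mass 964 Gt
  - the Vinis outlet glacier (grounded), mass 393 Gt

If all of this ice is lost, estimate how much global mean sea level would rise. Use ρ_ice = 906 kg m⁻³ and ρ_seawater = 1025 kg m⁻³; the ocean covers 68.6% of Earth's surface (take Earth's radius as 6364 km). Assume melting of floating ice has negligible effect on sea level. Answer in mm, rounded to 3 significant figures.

≈ 1.10 mm

The Korund floating ice tongue is floating and already displaces its own weight of water, so its melt adds essentially nothing to sea level.
Vinis: 393 Gt = 3.930×10^14 kg; dividing by ρ_w = 1025 kg m⁻³ gives 3.834×10^11 m³ of water.
Total added water ≈ 3.834×10^11 m³ over 3.49×10^14 m² → Δh = 1.10×10^-3 m = 1.10 mm.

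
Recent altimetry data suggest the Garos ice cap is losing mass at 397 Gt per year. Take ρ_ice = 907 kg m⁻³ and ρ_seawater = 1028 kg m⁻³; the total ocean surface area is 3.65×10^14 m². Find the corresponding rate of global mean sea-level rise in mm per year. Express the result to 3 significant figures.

ρ_w = 1028 kg m⁻³. Annual water volume added = 397 Gt / ρ_w = 3.970×10^14 kg / 1028 kg m⁻³ = 3.862×10^11 m³.
Δh per year = 3.862×10^11 / 3.65×10^14 = 1.06×10^-3 m = 1.06 mm.

≈ 1.06 mm/yr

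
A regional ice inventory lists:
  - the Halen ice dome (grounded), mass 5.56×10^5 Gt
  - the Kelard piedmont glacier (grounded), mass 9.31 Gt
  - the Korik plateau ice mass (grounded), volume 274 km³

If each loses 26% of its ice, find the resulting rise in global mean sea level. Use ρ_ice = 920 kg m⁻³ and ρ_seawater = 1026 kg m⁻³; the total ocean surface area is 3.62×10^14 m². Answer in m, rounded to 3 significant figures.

Halen: 0.26 × 5.56×10^5 Gt = 1.446×10^17 kg; dividing by ρ_w = 1026 kg m⁻³ gives 1.409×10^14 m³ of water.
Kelard: 0.26 × 9.31 Gt = 2.421×10^12 kg; dividing by ρ_w = 1026 kg m⁻³ gives 2.359×10^9 m³ of water.
Korik: 0.26 × 274 km³ × (920/1026) = 63.88 km³ of water.
Total added water ≈ 1.410×10^14 m³ over 3.62×10^14 m² → Δh = 0.389 m.

≈ 0.389 m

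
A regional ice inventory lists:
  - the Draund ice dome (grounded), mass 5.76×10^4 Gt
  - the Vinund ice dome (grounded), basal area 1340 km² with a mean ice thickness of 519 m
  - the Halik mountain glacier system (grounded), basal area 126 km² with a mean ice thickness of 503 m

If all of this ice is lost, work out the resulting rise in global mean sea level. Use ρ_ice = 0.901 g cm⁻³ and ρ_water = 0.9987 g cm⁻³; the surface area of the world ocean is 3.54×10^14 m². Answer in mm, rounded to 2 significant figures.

≈ 160 mm

Draund: 5.76×10^4 Gt = 5.760×10^16 kg; dividing by ρ_w = 0.9987 g cm⁻³ = 998.7 kg m⁻³ gives 5.767×10^13 m³ of water.
Vinund: ice volume = 1340 km² × 519 m = 695.5 km³; 695.5 × (901/998.7) = 627.4 km³ of water.
Halik: ice volume = 126 km² × 503 m = 63.38 km³; 63.38 × (901/998.7) = 57.18 km³ of water.
Total added water ≈ 5.836×10^13 m³ over 3.54×10^14 m² → Δh = 0.165 m = 160 mm.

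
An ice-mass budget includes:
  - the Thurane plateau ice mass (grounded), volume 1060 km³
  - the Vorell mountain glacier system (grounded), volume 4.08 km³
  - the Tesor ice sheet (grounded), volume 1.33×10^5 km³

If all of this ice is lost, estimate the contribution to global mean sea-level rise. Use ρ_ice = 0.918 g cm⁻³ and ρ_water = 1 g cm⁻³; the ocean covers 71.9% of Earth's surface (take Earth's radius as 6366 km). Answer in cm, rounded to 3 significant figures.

Thurane: 1060 km³ × (918/1000) = 973.1 km³ of water.
Vorell: 4.08 km³ × (918/1000) = 3.745 km³ of water.
Tesor: 1.33×10^5 km³ × (918/1000) = 1.221×10^5 km³ of water.
Total added water ≈ 1.231×10^14 m³ over 3.66×10^14 m² → Δh = 0.336 m = 33.6 cm.

≈ 33.6 cm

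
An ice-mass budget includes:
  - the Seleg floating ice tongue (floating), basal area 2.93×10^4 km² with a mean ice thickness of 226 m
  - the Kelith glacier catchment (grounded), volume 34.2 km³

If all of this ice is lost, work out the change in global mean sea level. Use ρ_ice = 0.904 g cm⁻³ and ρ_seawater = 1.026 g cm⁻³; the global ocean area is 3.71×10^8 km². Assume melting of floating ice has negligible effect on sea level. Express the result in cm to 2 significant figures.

The Seleg floating ice tongue is floating and already displaces its own weight of water, so its melt adds essentially nothing to sea level.
Kelith: 34.2 km³ × (904/1026) = 30.13 km³ of water.
Total added water ≈ 3.013×10^10 m³ over 3.71×10^14 m² → Δh = 8.12×10^-5 m = 8.1×10^-3 cm.

≈ 8.1×10^-3 cm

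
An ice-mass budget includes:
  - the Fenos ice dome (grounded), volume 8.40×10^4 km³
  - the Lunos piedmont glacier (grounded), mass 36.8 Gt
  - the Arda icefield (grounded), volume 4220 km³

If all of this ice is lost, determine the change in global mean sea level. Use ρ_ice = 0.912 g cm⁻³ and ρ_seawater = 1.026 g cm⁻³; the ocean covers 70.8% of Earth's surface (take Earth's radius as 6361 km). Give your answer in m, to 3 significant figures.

Fenos: 8.40×10^4 km³ × (912/1026) = 7.467×10^4 km³ of water.
Lunos: 36.8 Gt = 3.680×10^13 kg; dividing by ρ_w = 1.026 g cm⁻³ = 1026 kg m⁻³ gives 3.587×10^10 m³ of water.
Arda: 4220 km³ × (912/1026) = 3751 km³ of water.
Total added water ≈ 7.845×10^13 m³ over 3.60×10^14 m² → Δh = 0.218 m.

≈ 0.218 m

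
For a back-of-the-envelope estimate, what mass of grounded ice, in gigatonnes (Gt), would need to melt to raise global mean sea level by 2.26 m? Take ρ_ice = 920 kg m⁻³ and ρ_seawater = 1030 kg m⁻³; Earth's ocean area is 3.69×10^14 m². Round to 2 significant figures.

≈ 8.6×10^5 Gt

Required water volume = Δh × A = 2.26 m × 3.69×10^14 m² = 8.339×10^14 m³.
ρ_w = 1030 kg m⁻³, so the mass of water = 8.339×10^14 m³ × 1030 kg m⁻³ = 8.590×10^17 kg = 8.6×10^5 Gt (and the same mass of ice, by conservation).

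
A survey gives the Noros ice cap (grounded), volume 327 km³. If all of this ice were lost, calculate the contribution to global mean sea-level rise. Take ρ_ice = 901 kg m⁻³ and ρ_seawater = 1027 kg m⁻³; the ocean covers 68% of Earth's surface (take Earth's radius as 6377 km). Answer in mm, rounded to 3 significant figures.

Noros: 327 km³ × (901/1027) = 286.9 km³ of water.
Spread over 3.47×10^14 m² of ocean, Δh = 2.869×10^11 / 3.47×10^14 = 8.26×10^-4 m = 0.826 mm.

≈ 0.826 mm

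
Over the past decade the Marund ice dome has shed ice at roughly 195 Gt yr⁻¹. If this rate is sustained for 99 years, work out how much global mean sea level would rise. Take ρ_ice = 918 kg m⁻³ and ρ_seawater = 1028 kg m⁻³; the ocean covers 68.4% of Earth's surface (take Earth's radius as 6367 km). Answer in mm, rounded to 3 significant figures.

Total mass lost = 195 Gt/yr × 99 yr = 1.930×10^4 Gt = 1.930×10^16 kg.
ρ_w = 1028 kg m⁻³, so water volume = 1.930×10^16 / 1028 = 1.878×10^13 m³.
Δh = 1.878×10^13 / 3.48×10^14 = 0.0539 m = 53.9 mm.

≈ 53.9 mm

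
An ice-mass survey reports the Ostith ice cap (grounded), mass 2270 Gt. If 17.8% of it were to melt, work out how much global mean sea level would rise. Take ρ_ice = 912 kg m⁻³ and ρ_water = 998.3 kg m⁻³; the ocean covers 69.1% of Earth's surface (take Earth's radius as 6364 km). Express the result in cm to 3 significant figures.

≈ 0.115 cm

Ostith: 0.178 × 2270 Gt = 4.041×10^14 kg; dividing by ρ_w = 998.3 kg m⁻³ gives 4.047×10^11 m³ of water.
Spread over 3.52×10^14 m² of ocean, Δh = 4.047×10^11 / 3.52×10^14 = 1.15×10^-3 m = 0.115 cm.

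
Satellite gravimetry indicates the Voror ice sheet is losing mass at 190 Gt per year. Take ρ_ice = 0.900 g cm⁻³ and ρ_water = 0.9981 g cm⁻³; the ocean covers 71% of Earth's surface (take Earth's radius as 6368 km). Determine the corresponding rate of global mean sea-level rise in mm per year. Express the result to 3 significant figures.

ρ_w = 0.9981 g cm⁻³ = 998.1 kg m⁻³. Annual water volume added = 190 Gt / ρ_w = 1.900×10^14 kg / 998.1 kg m⁻³ = 1.904×10^11 m³.
Δh per year = 1.904×10^11 / 3.62×10^14 = 5.26×10^-4 m = 0.526 mm.

≈ 0.526 mm/yr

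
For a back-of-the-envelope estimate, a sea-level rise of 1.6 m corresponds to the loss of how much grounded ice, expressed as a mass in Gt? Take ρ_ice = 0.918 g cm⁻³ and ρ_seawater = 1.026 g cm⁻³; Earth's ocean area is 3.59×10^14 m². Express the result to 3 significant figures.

≈ 5.89×10^5 Gt

Required water volume = Δh × A = 1.6 m × 3.59×10^14 m² = 5.744×10^14 m³.
ρ_w = 1.026 g cm⁻³ = 1026 kg m⁻³, so the mass of water = 5.744×10^14 m³ × 1026 kg m⁻³ = 5.893×10^17 kg = 5.89×10^5 Gt (and the same mass of ice, by conservation).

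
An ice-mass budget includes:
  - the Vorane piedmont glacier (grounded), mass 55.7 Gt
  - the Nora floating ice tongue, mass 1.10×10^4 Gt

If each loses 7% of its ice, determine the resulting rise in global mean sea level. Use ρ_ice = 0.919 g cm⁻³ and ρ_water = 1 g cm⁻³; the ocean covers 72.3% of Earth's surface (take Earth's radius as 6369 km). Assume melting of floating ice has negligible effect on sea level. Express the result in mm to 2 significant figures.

Vorane: 0.07 × 55.7 Gt = 3.899×10^12 kg; dividing by ρ_w = 1 g cm⁻³ = 1000 kg m⁻³ gives 3.899×10^9 m³ of water.
The Nora floating ice tongue is floating and already displaces its own weight of water, so its melt adds essentially nothing to sea level.
Total added water ≈ 3.899×10^9 m³ over 3.69×10^14 m² → Δh = 1.06×10^-5 m = 0.011 mm.

≈ 0.011 mm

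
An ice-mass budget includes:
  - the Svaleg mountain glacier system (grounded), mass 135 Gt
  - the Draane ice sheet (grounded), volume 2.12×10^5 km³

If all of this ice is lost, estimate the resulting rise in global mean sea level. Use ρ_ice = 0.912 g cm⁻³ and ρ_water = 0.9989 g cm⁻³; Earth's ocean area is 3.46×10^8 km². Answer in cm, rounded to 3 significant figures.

≈ 56.0 cm

Svaleg: 135 Gt = 1.350×10^14 kg; dividing by ρ_w = 0.9989 g cm⁻³ = 998.9 kg m⁻³ gives 1.351×10^11 m³ of water.
Draane: 2.12×10^5 km³ × (912/998.9) = 1.936×10^5 km³ of water.
Total added water ≈ 1.937×10^14 m³ over 3.46×10^14 m² → Δh = 0.560 m = 56.0 cm.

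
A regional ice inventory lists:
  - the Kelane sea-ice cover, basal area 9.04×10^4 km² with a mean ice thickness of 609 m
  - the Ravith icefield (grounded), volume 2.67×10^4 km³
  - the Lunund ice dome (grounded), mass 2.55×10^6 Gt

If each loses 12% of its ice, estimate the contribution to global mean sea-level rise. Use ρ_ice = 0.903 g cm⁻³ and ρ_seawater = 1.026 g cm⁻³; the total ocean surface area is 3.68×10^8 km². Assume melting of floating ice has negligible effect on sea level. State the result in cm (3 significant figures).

≈ 81.8 cm

The Kelane sea-ice cover is floating and already displaces its own weight of water, so its melt adds essentially nothing to sea level.
Ravith: 0.12 × 2.67×10^4 km³ × (903/1026) = 2820 km³ of water.
Lunund: 0.12 × 2.55×10^6 Gt = 3.060×10^17 kg; dividing by ρ_w = 1.026 g cm⁻³ = 1026 kg m⁻³ gives 2.982×10^14 m³ of water.
Total added water ≈ 3.011×10^14 m³ over 3.68×10^14 m² → Δh = 0.818 m = 81.8 cm.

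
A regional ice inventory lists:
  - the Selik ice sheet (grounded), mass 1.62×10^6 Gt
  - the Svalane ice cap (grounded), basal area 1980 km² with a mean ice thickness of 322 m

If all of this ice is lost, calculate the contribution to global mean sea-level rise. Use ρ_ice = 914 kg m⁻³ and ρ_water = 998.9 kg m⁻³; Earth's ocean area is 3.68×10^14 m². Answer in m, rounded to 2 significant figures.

≈ 4.4 m

Selik: 1.62×10^6 Gt = 1.620×10^18 kg; dividing by ρ_w = 998.9 kg m⁻³ gives 1.622×10^15 m³ of water.
Svalane: ice volume = 1980 km² × 322 m = 637.6 km³; 637.6 × (914/998.9) = 583.4 km³ of water.
Total added water ≈ 1.622×10^15 m³ over 3.68×10^14 m² → Δh = 4.41 m.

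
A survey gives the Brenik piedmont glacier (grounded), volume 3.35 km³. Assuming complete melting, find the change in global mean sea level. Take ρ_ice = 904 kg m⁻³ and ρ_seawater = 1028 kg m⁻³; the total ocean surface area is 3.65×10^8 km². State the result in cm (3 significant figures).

≈ 8.07×10^-4 cm

Brenik: 3.35 km³ × (904/1028) = 2.946 km³ of water.
Spread over 3.65×10^14 m² of ocean, Δh = 2.946×10^9 / 3.65×10^14 = 8.07×10^-6 m = 8.07×10^-4 cm.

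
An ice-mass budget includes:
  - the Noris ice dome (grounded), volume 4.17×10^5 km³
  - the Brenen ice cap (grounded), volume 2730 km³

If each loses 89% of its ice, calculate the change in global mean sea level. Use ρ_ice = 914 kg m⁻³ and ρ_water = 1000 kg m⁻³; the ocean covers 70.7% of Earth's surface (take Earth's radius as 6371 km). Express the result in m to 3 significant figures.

≈ 0.947 m

Noris: 0.89 × 4.17×10^5 km³ × (914/1000) = 3.392×10^5 km³ of water.
Brenen: 0.89 × 2730 km³ × (914/1000) = 2221 km³ of water.
Total added water ≈ 3.414×10^14 m³ over 3.61×10^14 m² → Δh = 0.947 m.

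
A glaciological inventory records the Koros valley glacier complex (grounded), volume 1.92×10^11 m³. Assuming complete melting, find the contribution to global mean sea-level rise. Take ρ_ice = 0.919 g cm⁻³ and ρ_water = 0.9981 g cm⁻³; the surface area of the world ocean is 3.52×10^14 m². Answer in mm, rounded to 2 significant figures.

Koros: 1.92×10^11 m³ × (919/998.1) = 1.768×10^11 m³ of water.
Spread over 3.52×10^14 m² of ocean, Δh = 1.768×10^11 / 3.52×10^14 = 5.02×10^-4 m = 0.50 mm.

≈ 0.50 mm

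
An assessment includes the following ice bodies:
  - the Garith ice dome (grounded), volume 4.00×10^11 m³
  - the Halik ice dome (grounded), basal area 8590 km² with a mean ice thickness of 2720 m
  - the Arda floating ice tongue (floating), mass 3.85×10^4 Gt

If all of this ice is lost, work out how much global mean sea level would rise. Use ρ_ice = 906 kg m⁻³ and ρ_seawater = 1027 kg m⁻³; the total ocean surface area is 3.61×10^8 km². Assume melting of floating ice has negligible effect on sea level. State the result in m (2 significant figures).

≈ 0.058 m

Garith: 4.00×10^11 m³ × (906/1027) = 3.529×10^11 m³ of water.
Halik: ice volume = 8590 km² × 2720 m = 2.336×10^4 km³; 2.336×10^4 × (906/1027) = 2.061×10^4 km³ of water.
The Arda floating ice tongue is floating and already displaces its own weight of water, so its melt adds essentially nothing to sea level.
Total added water ≈ 2.096×10^13 m³ over 3.61×10^14 m² → Δh = 0.0581 m.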